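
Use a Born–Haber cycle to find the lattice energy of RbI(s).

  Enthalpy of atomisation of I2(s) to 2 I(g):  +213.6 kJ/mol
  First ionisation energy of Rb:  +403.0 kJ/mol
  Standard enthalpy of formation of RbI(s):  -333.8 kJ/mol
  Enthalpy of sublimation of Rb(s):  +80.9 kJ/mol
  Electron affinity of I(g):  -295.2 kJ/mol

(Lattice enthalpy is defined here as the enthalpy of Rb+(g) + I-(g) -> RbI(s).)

ΔHf° = 1·ΔHsub + 1·(ΣIE) + 1/2·D(I2) + 1·EA + U
-333.8 = 1·(+80.9) + 1·(+403.0) + 1/2·(+213.6) + 1·(-295.2) + U
U = -333.8 − (+295.5) = -629.3 kJ/mol

U = -629.3 kJ/mol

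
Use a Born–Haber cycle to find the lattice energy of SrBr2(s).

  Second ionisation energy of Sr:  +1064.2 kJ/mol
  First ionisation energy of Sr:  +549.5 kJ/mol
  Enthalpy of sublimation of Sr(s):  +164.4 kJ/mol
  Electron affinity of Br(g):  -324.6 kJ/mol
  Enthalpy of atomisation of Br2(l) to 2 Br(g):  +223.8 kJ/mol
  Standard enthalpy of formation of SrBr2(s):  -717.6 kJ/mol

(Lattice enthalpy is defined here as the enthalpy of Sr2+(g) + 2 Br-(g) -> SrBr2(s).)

U = -2070.3 kJ/mol

ΔHf° = 1·ΔHsub + 1·(ΣIE) + 1·D(Br2) + 2·EA + U
-717.6 = 1·(+164.4) + 1·(+1613.7) + 1·(+223.8) + 2·(-324.6) + U
U = -717.6 − (+1352.7) = -2070.3 kJ/mol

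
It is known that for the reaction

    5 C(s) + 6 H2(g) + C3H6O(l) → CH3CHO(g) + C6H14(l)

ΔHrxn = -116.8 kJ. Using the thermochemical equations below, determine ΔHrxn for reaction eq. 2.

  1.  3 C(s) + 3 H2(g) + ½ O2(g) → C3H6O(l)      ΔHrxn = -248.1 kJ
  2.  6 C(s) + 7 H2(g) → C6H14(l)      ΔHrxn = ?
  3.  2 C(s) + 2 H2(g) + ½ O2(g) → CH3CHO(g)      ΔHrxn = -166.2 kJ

eq. 1 reversed (reverse to put C3H6O(l) on the reactant side): +248.1 kJ
eq. 2 as written (C6H14(l) already on the product side): contributes x
eq. 3 as written (CH3CHO(g) already on the product side): -166.2 kJ
-116.8 = (+248.1) + (-166.2) + x
x = (-116.8 − (+81.9)) / (1) = -198.7 kJ

ΔHrxn = -198.7 kJ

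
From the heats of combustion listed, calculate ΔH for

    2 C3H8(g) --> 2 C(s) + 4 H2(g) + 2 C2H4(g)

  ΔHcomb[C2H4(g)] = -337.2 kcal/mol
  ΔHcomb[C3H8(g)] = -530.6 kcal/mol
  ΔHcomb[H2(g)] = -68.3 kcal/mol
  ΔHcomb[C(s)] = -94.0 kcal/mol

ΔH = 74.4 kcal/mol

Using ΔH = Σ nΔHc°(reactants) − Σ nΔHc°(products):
= [2·(-530.6)] − [2·(-94.0) + 4·(-68.3) + 2·(-337.2)]
= 74.4 kcal/mol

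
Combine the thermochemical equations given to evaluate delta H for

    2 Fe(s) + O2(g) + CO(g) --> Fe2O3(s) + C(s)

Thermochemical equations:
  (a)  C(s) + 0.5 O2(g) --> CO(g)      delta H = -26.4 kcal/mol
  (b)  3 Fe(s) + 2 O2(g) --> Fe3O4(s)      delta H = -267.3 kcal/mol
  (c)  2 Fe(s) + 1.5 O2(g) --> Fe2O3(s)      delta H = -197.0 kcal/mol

(a) reversed: +26.4 kcal/mol
(b): not needed.
(c) as written: -197.0 kcal/mol
Combining the equations, delta H = (+26.4) + (-197.0) = -170.6 kcal/mol

delta H = -170.6 kcal/mol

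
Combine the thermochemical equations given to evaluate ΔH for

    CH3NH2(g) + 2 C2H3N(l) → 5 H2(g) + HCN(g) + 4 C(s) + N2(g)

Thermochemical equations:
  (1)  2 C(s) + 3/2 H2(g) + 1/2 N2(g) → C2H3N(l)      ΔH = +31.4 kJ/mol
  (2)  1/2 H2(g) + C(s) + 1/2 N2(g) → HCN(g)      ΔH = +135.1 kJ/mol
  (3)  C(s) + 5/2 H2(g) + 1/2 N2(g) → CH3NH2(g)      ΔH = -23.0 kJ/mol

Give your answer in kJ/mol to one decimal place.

ΔH = 95.3 kJ/mol

(1) reversed and × 2: (-2)·(+31.4) = -62.8 kJ/mol
(2) as written: +135.1 kJ/mol
(3) reversed: +23.0 kJ/mol
Combining the equations, ΔH = (-62.8) + (+135.1) + (+23.0) = 95.3 kJ/mol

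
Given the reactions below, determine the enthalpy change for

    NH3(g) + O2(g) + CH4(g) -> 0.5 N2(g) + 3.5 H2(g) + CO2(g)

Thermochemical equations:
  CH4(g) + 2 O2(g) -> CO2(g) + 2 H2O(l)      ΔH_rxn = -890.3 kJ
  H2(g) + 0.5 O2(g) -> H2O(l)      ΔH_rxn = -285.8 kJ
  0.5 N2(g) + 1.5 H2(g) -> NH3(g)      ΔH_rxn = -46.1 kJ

ΔH_rxn = -272.6 kJ

equation 1 as written (CH4(g) already on the reactant side): -890.3 kJ
equation 2 reversed and × 2: (-2)·(-285.8) = +571.6 kJ
equation 3 reversed (NH3(g) must end up as a reactant): +46.1 kJ
Combining the equations, ΔH_rxn = (1)·(-890.3) + (-2)·(-285.8) + (-1)·(-46.1) = -272.6 kJ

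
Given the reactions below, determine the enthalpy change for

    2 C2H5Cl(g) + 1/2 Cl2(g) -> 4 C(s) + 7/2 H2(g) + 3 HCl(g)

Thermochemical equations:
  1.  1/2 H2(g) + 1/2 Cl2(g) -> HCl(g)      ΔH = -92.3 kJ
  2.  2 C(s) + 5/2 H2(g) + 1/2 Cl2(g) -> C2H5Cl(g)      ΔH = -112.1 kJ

eq. 1 × 3: (3)·(-92.3) = -276.9 kJ
eq. 2 reversed and × 2: (-2)·(-112.1) = +224.2 kJ
Combining the equations, ΔH = (-276.9) + (+224.2) = -52.7 kJ

ΔH = -52.7 kJ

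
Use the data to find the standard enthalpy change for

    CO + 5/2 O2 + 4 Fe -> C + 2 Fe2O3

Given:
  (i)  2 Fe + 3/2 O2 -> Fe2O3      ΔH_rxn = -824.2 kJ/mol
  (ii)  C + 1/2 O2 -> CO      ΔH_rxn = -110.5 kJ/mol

(i) × 2 (scale by 2 for the 2 Fe2O3): (2)·(-824.2) = -1648.4 kJ/mol
(ii) reversed (CO must end up as a reactant): +110.5 kJ/mol
ΔH_rxn = (2)·(-824.2) + (-1)·(-110.5) = -1537.9 kJ/mol

ΔH_rxn = -1537.9 kJ/mol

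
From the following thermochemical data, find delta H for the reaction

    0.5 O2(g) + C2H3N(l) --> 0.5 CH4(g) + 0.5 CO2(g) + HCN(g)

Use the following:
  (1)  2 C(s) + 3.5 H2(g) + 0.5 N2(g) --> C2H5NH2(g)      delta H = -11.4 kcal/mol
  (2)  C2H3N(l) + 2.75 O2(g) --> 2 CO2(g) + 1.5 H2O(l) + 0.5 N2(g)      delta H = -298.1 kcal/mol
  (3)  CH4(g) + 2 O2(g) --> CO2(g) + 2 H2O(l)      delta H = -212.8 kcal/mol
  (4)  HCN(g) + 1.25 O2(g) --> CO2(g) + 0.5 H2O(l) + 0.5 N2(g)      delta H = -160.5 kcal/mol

delta H = -31.2 kcal/mol

(1): not needed (H2(g) appears nowhere else).
(2) as written (C2H3N(l) already on the reactant side): -298.1 kcal/mol
(3) reversed and × 1/2 (reverse to put CH4(g) on the product side; scale by 1/2 for the 1/2 CH4(g)): (-1/2)·(-212.8) = +106.4 kcal/mol
(4) reversed (reverse to put HCN(g) on the product side): +160.5 kcal/mol
By Hess's law, delta H = (-298.1) + (+106.4) + (+160.5) = -31.2 kcal/mol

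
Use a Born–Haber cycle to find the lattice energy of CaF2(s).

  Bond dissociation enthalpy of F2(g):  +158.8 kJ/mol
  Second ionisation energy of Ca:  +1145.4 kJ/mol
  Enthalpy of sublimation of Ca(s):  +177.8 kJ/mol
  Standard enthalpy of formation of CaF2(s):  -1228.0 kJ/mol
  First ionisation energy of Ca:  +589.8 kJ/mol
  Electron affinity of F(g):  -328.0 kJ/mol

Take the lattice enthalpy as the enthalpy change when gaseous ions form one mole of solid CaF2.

U = -2643.8 kJ/mol

ΔHf° = 1·ΔHsub + 1·(ΣIE) + 1·D(F2) + 2·EA + U
-1228.0 = 1·(+177.8) + 1·(+1735.2) + 1·(+158.8) + 2·(-328.0) + U
U = -1228.0 − (+1415.8) = -2643.8 kJ/mol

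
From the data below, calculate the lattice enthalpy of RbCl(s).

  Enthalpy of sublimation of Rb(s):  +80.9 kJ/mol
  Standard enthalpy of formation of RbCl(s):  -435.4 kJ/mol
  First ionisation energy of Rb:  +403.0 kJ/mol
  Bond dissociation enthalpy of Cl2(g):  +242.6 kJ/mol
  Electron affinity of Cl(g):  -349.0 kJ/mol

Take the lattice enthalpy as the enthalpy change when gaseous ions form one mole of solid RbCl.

U = -691.6 kJ/mol

ΔHf° = 1·ΔHsub + 1·(ΣIE) + 1/2·D(Cl2) + 1·EA + U
-435.4 = 1·(+80.9) + 1·(+403.0) + 1/2·(+242.6) + 1·(-349.0) + U
U = -435.4 − (+256.2) = -691.6 kJ/mol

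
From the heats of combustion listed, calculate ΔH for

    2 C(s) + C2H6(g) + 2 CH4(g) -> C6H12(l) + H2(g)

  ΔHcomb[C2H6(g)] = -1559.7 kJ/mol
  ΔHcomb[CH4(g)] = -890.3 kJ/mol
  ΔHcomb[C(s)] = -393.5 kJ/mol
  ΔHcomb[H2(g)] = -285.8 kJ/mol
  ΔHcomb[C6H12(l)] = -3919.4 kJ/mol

Using ΔH = Σ nΔHc°(reactants) − Σ nΔHc°(products):
= [2·(-393.5) + 1·(-1559.7) + 2·(-890.3)] − [1·(-3919.4) + 1·(-285.8)]
= 77.9 kJ/mol

ΔH = 77.9 kJ/mol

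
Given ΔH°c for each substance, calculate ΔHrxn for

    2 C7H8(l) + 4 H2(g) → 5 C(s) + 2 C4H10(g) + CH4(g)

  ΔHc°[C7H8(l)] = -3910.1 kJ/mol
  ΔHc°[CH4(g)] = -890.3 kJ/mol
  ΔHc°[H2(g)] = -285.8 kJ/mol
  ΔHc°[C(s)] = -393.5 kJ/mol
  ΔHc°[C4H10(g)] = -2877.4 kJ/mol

ΔHrxn = -350.8 kJ/mol

With combustion enthalpies, reactants minus products:
= [2·(-3910.1) + 4·(-285.8)] − [5·(-393.5) + 2·(-2877.4) + 1·(-890.3)]
= -350.8 kJ/mol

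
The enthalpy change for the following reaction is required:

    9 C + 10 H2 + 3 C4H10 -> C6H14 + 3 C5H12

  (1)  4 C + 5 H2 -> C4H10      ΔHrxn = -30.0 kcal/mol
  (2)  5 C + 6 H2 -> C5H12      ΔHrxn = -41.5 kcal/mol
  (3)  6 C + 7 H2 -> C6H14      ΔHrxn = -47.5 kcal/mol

ΔHrxn = -82.0 kcal/mol

(1) reversed and × 3: (-3)·(-30.0) = +90.0 kcal/mol
(2) × 3: (3)·(-41.5) = -124.5 kcal/mol
(3) as written: -47.5 kcal/mol
Combining the equations, ΔHrxn = (-3)·(-30.0) + (3)·(-41.5) + (1)·(-47.5) = -82.0 kcal/mol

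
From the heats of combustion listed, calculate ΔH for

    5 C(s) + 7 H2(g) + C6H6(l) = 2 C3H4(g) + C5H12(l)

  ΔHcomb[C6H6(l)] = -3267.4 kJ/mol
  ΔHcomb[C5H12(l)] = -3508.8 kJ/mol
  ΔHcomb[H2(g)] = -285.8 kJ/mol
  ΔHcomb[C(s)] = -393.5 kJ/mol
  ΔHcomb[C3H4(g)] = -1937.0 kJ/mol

With combustion enthalpies, reactants minus products:
= [5·(-393.5) + 7·(-285.8) + 1·(-3267.4)] − [2·(-1937.0) + 1·(-3508.8)]
= 147.3 kJ/mol

ΔH = 147.3 kJ/mol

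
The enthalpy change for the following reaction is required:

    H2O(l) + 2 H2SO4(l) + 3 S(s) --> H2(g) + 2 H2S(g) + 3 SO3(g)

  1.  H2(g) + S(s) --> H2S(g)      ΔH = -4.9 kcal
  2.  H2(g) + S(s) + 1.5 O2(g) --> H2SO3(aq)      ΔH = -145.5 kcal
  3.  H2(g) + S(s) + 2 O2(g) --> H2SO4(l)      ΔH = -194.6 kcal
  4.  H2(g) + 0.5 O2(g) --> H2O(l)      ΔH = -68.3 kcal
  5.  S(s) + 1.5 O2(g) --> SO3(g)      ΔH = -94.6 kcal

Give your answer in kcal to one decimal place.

ΔH = 163.9 kcal

eq. 1 × 2 (×2 to match 2 H2S(g) in the target): (2)·(-4.9) = -9.8 kcal
eq. 2: not needed (H2SO3(aq) appears nowhere else).
eq. 3 reversed and × 2 (H2SO4(l) must end up as a reactant; scale by 2 for the 2 H2SO4(l)): (-2)·(-194.6) = +389.2 kcal
eq. 4 reversed (reverse to put H2O(l) on the reactant side): +68.3 kcal
eq. 5 × 3 (×3 to match 3 SO3(g) in the target): (3)·(-94.6) = -283.8 kcal
ΔH = (-9.8) + (+389.2) + (+68.3) + (-283.8) = 163.9 kcal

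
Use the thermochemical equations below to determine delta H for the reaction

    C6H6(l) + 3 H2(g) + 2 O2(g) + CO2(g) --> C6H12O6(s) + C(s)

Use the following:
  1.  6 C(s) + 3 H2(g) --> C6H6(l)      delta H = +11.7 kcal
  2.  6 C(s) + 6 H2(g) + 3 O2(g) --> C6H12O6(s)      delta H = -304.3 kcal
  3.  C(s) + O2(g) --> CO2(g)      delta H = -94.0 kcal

eq. 1 reversed: -11.7 kcal
eq. 2 as written: -304.3 kcal
eq. 3 reversed: +94.0 kcal
delta H = (-11.7) + (-304.3) + (+94.0) = -222.0 kcal

delta H = -222.0 kcal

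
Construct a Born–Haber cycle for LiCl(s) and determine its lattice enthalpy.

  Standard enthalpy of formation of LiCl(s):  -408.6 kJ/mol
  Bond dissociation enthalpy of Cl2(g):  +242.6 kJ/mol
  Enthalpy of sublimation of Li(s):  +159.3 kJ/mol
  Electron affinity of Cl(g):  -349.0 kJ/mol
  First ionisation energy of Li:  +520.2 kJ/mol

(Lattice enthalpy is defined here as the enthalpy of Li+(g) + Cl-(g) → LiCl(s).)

ΔHf° = 1·ΔHsub + 1·(ΣIE) + 1/2·D(Cl2) + 1·EA + U
-408.6 = 1·(+159.3) + 1·(+520.2) + 1/2·(+242.6) + 1·(-349.0) + U
U = -408.6 − (+451.8) = -860.4 kJ/mol

U = -860.4 kJ/mol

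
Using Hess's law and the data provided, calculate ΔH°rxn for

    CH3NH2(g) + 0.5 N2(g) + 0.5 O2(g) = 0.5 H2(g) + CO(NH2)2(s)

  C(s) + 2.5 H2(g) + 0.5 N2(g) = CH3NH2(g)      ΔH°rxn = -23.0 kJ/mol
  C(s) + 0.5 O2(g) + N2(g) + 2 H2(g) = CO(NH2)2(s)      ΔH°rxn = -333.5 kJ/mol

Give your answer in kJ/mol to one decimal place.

ΔH°rxn = -310.5 kJ/mol

equation 1 reversed: +23.0 kJ/mol
equation 2 as written: -333.5 kJ/mol
ΔH°rxn = (+23.0) + (-333.5) = -310.5 kJ/mol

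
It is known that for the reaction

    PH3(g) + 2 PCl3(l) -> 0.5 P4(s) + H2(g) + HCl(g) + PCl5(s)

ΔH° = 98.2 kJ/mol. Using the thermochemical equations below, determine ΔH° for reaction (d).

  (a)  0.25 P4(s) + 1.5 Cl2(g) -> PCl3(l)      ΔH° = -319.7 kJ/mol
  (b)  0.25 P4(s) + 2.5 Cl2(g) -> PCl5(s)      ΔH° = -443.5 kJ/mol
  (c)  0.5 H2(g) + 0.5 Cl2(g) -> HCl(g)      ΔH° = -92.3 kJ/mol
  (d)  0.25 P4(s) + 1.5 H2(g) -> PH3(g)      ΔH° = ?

(a) reversed and × 2: (-2)·(-319.7) = +639.4 kJ/mol
(b) as written: -443.5 kJ/mol
(c) as written: -92.3 kJ/mol
(d) reversed: contributes −x
+98.2 = (+639.4) + (-443.5) + (-92.3) − x
x = (+98.2 − (+103.6)) / (-1) = 5.4 kJ/mol

ΔH° = 5.4 kJ/mol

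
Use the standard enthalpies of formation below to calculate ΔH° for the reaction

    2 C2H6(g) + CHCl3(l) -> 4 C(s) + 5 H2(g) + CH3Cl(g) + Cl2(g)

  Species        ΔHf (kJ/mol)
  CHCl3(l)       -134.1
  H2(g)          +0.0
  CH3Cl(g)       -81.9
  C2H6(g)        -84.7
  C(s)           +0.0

ΔH° = 221.6 kJ/mol

Products: 4·(+0.0) + 5·(+0.0) + 1·(-81.9) + 1·(+0.0) = -81.9
Reactants: 2·(-84.7) + 1·(-134.1) = -303.5
ΔH° = (-81.9) − (-303.5) = 221.6 kJ/mol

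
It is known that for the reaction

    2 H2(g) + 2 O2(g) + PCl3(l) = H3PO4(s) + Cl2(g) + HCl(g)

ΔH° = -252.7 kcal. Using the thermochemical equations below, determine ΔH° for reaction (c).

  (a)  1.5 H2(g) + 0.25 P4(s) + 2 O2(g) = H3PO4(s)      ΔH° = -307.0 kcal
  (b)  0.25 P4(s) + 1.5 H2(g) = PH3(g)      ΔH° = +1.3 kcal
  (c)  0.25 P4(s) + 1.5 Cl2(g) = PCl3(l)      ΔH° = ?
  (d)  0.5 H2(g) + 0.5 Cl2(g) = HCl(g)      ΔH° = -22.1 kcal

ΔH° = -76.4 kcal

(a) as written (H3PO4(s) already on the product side): -307.0 kcal
(b): not needed (PH3(g) appears nowhere else).
(c) reversed (reverse to put PCl3(l) on the reactant side): contributes −x
(d) as written (HCl(g) already on the product side): -22.1 kcal
-252.7 = (-307.0) + (-22.1) − x
x = (-252.7 − (-329.1)) / (-1) = -76.4 kcal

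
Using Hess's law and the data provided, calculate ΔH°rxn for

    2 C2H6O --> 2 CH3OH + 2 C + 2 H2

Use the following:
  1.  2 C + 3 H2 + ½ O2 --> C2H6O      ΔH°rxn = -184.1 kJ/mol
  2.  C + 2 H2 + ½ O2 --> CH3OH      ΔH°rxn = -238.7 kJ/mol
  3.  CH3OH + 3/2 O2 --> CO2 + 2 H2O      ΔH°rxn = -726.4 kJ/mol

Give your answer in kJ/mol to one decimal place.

eq. 1 reversed and × 2 (C2H6O must end up as a reactant; ×2 to match 2 C2H6O in the target): (-2)·(-184.1) = +368.2 kJ/mol
eq. 2 × 2: (2)·(-238.7) = -477.4 kJ/mol
eq. 3: not needed (CO2 appears nowhere else).
Summing the manipulated equations, ΔH°rxn = (+368.2) + (-477.4) = -109.2 kJ/mol

ΔH°rxn = -109.2 kJ/mol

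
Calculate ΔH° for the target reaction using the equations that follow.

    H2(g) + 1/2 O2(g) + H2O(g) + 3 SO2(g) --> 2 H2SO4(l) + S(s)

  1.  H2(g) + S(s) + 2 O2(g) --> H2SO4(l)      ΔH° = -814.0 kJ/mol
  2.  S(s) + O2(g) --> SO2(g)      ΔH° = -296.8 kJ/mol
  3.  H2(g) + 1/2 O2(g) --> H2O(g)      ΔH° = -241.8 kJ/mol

eq. 1 × 2 (×2 to match 2 H2SO4(l) in the target): (2)·(-814.0) = -1628.0 kJ/mol
eq. 2 reversed and × 3 (reverse to put SO2(g) on the reactant side; ×3 to match 3 SO2(g) in the target): (-3)·(-296.8) = +890.4 kJ/mol
eq. 3 reversed (reverse to put H2O(g) on the reactant side): +241.8 kJ/mol
By Hess's law, ΔH° = (-1628.0) + (+890.4) + (+241.8) = -495.8 kJ/mol

ΔH° = -495.8 kJ/mol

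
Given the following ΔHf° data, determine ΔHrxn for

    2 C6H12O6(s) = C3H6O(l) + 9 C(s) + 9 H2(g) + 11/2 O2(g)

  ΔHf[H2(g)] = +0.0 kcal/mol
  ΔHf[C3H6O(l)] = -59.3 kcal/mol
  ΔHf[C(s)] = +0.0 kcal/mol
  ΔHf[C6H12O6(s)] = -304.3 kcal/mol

ΔHrxn = 549.3 kcal/mol

Products: 1·(-59.3) + 9·(+0.0) + 9·(+0.0) + 11/2·(+0.0) = -59.3
Reactants: 2·(-304.3) = -608.6
ΔHrxn = (-59.3) − (-608.6) = 549.3 kcal/mol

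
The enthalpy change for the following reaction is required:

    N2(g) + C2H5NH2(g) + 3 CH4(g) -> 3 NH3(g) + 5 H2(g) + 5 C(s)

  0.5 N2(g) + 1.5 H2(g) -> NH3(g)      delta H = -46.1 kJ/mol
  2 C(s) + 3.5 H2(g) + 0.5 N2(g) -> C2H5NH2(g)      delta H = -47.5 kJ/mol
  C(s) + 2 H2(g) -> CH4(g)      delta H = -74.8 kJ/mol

equation 1 × 3 (scale by 3 for the 3 NH3(g)): (3)·(-46.1) = -138.3 kJ/mol
equation 2 reversed (C2H5NH2(g) must end up as a reactant): +47.5 kJ/mol
equation 3 reversed and × 3 (reverse to put CH4(g) on the reactant side; scale by 3 for the 3 CH4(g)): (-3)·(-74.8) = +224.4 kJ/mol
By Hess's law, delta H = (3)·(-46.1) + (-1)·(-47.5) + (-3)·(-74.8) = 133.6 kJ/mol

delta H = 133.6 kJ/mol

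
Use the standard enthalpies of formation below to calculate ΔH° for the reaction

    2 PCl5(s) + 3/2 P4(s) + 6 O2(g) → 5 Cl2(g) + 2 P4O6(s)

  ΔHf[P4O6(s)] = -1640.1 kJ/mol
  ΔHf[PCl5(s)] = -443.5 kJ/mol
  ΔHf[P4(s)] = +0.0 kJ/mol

Products: 5·(+0.0) + 2·(-1640.1) = -3280.2
Reactants: 2·(-443.5) + 3/2·(+0.0) + 6·(+0.0) = -887.0
ΔH° = (-3280.2) − (-887.0) = -2393.2 kJ/mol

ΔH° = -2393.2 kJ/mol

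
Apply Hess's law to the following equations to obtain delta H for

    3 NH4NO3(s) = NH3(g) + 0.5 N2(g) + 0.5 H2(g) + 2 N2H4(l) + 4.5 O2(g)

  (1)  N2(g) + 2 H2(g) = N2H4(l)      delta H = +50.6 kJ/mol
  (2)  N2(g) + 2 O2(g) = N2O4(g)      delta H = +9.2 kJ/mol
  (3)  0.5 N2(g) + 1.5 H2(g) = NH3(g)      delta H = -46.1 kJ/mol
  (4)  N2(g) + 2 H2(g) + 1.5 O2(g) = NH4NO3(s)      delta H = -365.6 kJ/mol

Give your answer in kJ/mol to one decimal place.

delta H = 1151.9 kJ/mol

(1) × 2 (scale by 2 for the 2 N2H4(l)): (2)·(+50.6) = +101.2 kJ/mol
(2): not needed (N2O4(g) appears nowhere else).
(3) as written (NH3(g) already on the product side): -46.1 kJ/mol
(4) reversed and × 3 (reverse to put NH4NO3(s) on the reactant side; ×3 to match 3 NH4NO3(s) in the target): (-3)·(-365.6) = +1096.8 kJ/mol
delta H = (+101.2) + (-46.1) + (+1096.8) = 1151.9 kJ/mol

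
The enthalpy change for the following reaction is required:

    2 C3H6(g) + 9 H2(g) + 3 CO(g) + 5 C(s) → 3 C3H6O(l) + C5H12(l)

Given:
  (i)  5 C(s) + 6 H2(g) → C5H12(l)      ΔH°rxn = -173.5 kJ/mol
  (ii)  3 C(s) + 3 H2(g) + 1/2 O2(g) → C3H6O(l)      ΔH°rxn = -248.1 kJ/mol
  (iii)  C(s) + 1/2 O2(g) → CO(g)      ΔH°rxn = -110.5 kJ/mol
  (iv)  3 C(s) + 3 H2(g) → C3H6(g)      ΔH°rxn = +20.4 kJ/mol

(i) as written: -173.5 kJ/mol
(ii) × 3: (3)·(-248.1) = -744.3 kJ/mol
(iii) reversed and × 3: (-3)·(-110.5) = +331.5 kJ/mol
(iv) reversed and × 2: (-2)·(+20.4) = -40.8 kJ/mol
Combining the equations, ΔH°rxn = (1)·(-173.5) + (3)·(-248.1) + (-3)·(-110.5) + (-2)·(+20.4) = -627.1 kJ/mol

ΔH°rxn = -627.1 kJ/mol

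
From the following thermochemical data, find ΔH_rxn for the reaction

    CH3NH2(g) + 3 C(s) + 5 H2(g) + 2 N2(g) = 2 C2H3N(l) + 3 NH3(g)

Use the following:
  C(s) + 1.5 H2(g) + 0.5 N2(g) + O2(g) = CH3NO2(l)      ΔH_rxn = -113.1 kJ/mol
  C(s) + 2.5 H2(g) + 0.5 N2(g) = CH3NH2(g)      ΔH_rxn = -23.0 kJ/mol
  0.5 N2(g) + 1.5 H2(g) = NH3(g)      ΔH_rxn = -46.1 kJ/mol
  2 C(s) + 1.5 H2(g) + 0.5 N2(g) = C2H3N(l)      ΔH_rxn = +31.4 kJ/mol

equation 1: not needed.
equation 2 reversed: +23.0 kJ/mol
equation 3 × 3: (3)·(-46.1) = -138.3 kJ/mol
equation 4 × 2: (2)·(+31.4) = +62.8 kJ/mol
ΔH_rxn = (-1)·(-23.0) + (3)·(-46.1) + (2)·(+31.4) = -52.5 kJ/mol

ΔH_rxn = -52.5 kJ/mol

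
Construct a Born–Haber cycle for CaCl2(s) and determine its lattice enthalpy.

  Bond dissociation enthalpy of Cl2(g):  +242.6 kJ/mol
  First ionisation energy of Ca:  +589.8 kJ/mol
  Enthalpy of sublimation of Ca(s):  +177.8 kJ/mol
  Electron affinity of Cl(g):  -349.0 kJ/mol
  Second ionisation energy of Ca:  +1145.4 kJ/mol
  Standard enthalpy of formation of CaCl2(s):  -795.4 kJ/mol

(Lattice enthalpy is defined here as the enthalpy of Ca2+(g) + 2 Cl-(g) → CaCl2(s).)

ΔHf° = 1·ΔHsub + 1·(ΣIE) + 1·D(Cl2) + 2·EA + U
-795.4 = 1·(+177.8) + 1·(+1735.2) + 1·(+242.6) + 2·(-349.0) + U
U = -795.4 − (+1457.6) = -2253.0 kJ/mol

U = -2253.0 kJ/mol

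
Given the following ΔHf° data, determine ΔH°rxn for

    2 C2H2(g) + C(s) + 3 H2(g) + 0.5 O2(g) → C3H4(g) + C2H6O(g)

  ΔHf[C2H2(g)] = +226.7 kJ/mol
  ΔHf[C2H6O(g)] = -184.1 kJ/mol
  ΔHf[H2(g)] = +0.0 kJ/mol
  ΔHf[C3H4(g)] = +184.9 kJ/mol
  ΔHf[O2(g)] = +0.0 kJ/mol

ΔH°rxn = -452.6 kJ/mol

ΔH°rxn = Σ nΔHf°(products) − Σ nΔHf°(reactants).
Products: 1·(+184.9) + 1·(-184.1) = +0.8
Reactants: 2·(+226.7) + 1·(+0.0) + 3·(+0.0) + 1/2·(+0.0) = +453.4
ΔH°rxn = (+0.8) − (+453.4) = -452.6 kJ/mol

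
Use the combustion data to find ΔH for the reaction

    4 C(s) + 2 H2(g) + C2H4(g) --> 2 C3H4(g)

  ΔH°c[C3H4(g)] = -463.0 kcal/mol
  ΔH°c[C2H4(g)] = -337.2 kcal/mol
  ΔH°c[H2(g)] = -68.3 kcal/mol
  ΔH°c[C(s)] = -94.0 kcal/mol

ΔH = 76.2 kcal/mol

With combustion enthalpies, reactants minus products:
= [4·(-94.0) + 2·(-68.3) + 1·(-337.2)] − [2·(-463.0)]
= 76.2 kcal/mol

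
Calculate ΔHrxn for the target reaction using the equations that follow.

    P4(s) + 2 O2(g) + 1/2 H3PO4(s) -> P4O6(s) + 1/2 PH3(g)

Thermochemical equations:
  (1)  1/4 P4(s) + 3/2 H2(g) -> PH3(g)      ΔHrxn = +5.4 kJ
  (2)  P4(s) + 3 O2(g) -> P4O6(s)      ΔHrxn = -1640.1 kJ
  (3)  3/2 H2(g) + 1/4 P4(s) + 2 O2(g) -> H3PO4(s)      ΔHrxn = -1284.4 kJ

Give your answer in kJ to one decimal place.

(1) × 1/2 (scale by 1/2 for the 1/2 PH3(g)): (1/2)·(+5.4) = +2.7 kJ
(2) as written (P4O6(s) already on the product side): -1640.1 kJ
(3) reversed and × 1/2 (reverse to put H3PO4(s) on the reactant side; ×1/2 to match 1/2 H3PO4(s) in the target): (-1/2)·(-1284.4) = +642.2 kJ
ΔHrxn = (1/2)·(+5.4) + (1)·(-1640.1) + (-1/2)·(-1284.4) = -995.2 kJ

ΔHrxn = -995.2 kJ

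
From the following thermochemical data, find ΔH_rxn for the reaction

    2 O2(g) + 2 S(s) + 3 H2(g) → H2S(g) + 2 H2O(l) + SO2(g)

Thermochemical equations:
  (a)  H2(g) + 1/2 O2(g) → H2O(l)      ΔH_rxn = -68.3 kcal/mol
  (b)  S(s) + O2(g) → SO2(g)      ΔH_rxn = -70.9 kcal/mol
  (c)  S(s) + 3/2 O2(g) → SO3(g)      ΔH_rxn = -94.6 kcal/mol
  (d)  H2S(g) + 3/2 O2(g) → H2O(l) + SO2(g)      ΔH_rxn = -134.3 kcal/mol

ΔH_rxn = -212.4 kcal/mol

(a) × 3 (×3 to match 3 H2(g) in the target): (3)·(-68.3) = -204.9 kcal/mol
(b) × 2: (2)·(-70.9) = -141.8 kcal/mol
(c): not needed (SO3(g) appears nowhere else).
(d) reversed (H2S(g) must end up as a product): +134.3 kcal/mol
Summing the manipulated equations, ΔH_rxn = (-204.9) + (-141.8) + (+134.3) = -212.4 kcal/mol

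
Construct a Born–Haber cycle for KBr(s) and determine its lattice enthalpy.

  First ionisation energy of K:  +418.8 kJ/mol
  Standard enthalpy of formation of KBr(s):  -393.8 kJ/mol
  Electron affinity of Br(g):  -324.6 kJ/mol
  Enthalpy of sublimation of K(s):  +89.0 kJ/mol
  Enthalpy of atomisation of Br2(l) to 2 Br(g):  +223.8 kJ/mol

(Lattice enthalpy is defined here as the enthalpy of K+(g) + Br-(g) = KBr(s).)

ΔHf° = 1·ΔHsub + 1·(ΣIE) + 1/2·D(Br2) + 1·EA + U
-393.8 = 1·(+89.0) + 1·(+418.8) + 1/2·(+223.8) + 1·(-324.6) + U
U = -393.8 − (+295.1) = -688.9 kJ/mol

U = -688.9 kJ/mol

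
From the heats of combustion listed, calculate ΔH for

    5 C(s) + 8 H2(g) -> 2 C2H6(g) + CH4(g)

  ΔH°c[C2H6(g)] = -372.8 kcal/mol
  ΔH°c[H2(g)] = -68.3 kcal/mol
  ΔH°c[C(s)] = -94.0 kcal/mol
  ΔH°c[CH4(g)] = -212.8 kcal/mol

With combustion enthalpies, reactants minus products:
= [5·(-94.0) + 8·(-68.3)] − [2·(-372.8) + 1·(-212.8)]
= -58.0 kcal/mol

ΔH = -58.0 kcal/mol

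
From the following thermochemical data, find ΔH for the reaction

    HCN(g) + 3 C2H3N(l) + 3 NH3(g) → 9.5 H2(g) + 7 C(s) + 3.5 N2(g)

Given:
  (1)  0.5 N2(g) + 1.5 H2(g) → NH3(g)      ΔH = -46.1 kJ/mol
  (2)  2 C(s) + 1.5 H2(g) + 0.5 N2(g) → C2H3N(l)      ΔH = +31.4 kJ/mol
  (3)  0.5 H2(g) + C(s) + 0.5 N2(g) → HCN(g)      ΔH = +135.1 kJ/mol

ΔH = -91.0 kJ/mol

(1) reversed and × 3 (reverse to put NH3(g) on the reactant side; ×3 to match 3 NH3(g) in the target): (-3)·(-46.1) = +138.3 kJ/mol
(2) reversed and × 3 (reverse to put C2H3N(l) on the reactant side; ×3 to match 3 C2H3N(l) in the target): (-3)·(+31.4) = -94.2 kJ/mol
(3) reversed (reverse to put HCN(g) on the reactant side): -135.1 kJ/mol
Since enthalpy is a state function, ΔH = (-3)·(-46.1) + (-3)·(+31.4) + (-1)·(+135.1) = -91.0 kJ/mol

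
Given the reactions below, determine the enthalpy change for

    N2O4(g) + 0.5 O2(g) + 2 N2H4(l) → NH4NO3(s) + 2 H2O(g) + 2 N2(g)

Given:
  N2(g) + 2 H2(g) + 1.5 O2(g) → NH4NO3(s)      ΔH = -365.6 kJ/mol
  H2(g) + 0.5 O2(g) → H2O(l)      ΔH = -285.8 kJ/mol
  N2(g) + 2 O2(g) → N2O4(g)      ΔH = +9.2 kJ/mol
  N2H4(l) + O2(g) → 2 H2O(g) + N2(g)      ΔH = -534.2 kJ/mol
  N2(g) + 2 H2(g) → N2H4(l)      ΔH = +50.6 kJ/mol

ΔH = -959.6 kJ/mol

equation 1 as written (NH4NO3(s) already on the product side): -365.6 kJ/mol
equation 2: not needed (H2O(l) appears nowhere else).
equation 3 reversed (reverse to put N2O4(g) on the reactant side): -9.2 kJ/mol
equation 4 as written (H2O(g) already on the product side): -534.2 kJ/mol
equation 5 reversed: -50.6 kJ/mol
ΔH = (-365.6) + (-9.2) + (-534.2) + (-50.6) = -959.6 kJ/mol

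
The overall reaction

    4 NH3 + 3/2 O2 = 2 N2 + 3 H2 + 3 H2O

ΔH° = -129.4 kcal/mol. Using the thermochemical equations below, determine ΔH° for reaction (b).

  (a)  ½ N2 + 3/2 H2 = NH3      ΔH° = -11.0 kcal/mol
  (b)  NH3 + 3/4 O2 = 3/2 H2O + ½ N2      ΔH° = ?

(a) reversed and × 2: (-2)·(-11.0) = +22.0 kcal/mol
(b) × 2: contributes 2·x
-129.4 = (+22.0) + 2·x
x = (-129.4 − (+22.0)) / (2) = -75.7 kcal/mol

ΔH° = -75.7 kcal/mol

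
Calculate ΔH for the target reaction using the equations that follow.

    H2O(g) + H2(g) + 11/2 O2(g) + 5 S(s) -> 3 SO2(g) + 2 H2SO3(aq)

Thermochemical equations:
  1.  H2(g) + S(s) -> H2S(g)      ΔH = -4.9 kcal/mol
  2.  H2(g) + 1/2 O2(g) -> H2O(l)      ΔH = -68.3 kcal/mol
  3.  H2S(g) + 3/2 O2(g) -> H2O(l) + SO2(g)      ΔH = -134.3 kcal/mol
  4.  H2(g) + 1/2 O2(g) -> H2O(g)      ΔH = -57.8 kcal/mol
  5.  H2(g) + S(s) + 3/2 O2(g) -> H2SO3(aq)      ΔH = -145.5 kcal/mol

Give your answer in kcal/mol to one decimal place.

ΔH = -445.9 kcal/mol

eq. 1 × 3: (3)·(-4.9) = -14.7 kcal/mol
eq. 2 reversed and × 3: (-3)·(-68.3) = +204.9 kcal/mol
eq. 3 × 3: (3)·(-134.3) = -402.9 kcal/mol
eq. 4 reversed: +57.8 kcal/mol
eq. 5 × 2: (2)·(-145.5) = -291.0 kcal/mol
By Hess's law, ΔH = (3)·(-4.9) + (-3)·(-68.3) + (3)·(-134.3) + (-1)·(-57.8) + (2)·(-145.5) = -445.9 kcal/mol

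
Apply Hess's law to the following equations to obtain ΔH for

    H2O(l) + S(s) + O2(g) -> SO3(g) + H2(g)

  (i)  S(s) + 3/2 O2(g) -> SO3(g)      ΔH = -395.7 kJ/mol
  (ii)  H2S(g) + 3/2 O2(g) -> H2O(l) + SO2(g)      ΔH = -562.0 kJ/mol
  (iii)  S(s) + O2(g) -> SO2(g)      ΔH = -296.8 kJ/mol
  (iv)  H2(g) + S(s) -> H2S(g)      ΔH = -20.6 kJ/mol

ΔH = -109.9 kJ/mol

(i) as written (SO3(g) already on the product side): -395.7 kJ/mol
(ii) reversed (H2O(l) must end up as a reactant): +562.0 kJ/mol
(iii) as written: -296.8 kJ/mol
(iv) reversed (reverse to put H2(g) on the product side): +20.6 kJ/mol
Summing the manipulated equations, ΔH = (1)·(-395.7) + (-1)·(-562.0) + (1)·(-296.8) + (-1)·(-20.6) = -109.9 kJ/mol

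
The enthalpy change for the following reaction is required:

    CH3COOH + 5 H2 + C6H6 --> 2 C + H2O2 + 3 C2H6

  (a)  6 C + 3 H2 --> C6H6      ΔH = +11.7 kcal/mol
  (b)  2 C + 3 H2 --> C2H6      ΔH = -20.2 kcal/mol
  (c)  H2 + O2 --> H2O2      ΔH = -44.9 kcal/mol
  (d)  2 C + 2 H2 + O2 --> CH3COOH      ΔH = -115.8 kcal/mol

(a) reversed: -11.7 kcal/mol
(b) × 3: (3)·(-20.2) = -60.6 kcal/mol
(c) as written: -44.9 kcal/mol
(d) reversed: +115.8 kcal/mol
ΔH = (-11.7) + (-60.6) + (-44.9) + (+115.8) = -1.4 kcal/mol

ΔH = -1.4 kcal/mol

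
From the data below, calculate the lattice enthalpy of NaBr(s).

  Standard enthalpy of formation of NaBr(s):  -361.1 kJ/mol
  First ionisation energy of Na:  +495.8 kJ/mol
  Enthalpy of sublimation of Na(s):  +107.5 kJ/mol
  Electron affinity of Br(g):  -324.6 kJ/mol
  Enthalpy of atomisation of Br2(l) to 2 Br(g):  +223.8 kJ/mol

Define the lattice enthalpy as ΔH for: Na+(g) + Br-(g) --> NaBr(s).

U = -751.7 kJ/mol

ΔHf° = 1·ΔHsub + 1·(ΣIE) + 1/2·D(Br2) + 1·EA + U
-361.1 = 1·(+107.5) + 1·(+495.8) + 1/2·(+223.8) + 1·(-324.6) + U
U = -361.1 − (+390.6) = -751.7 kJ/mol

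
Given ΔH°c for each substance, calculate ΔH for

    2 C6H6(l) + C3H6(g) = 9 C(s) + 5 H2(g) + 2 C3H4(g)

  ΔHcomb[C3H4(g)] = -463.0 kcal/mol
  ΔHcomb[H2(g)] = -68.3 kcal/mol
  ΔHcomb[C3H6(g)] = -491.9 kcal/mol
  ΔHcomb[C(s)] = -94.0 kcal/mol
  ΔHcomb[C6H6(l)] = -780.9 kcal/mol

Using ΔH = Σ nΔHc°(reactants) − Σ nΔHc°(products):
= [2·(-780.9) + 1·(-491.9)] − [9·(-94.0) + 5·(-68.3) + 2·(-463.0)]
= 59.8 kcal/mol

ΔH = 59.8 kcal/mol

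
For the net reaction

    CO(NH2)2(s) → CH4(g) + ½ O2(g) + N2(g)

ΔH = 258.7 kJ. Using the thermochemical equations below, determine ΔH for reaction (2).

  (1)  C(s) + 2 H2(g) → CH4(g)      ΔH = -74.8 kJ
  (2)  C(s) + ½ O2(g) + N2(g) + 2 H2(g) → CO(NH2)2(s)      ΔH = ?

(1) as written: -74.8 kJ
(2) reversed: contributes −x
+258.7 = (-74.8) − x
x = (+258.7 − (-74.8)) / (-1) = -333.5 kJ

ΔH = -333.5 kJ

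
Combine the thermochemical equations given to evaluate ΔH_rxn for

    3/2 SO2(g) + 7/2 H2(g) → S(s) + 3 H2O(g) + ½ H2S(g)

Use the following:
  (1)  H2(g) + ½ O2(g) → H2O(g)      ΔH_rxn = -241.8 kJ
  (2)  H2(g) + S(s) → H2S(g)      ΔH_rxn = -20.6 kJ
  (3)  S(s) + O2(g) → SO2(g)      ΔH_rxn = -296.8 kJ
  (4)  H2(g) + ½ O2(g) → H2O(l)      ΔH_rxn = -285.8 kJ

ΔH_rxn = -290.5 kJ

(1) × 3 (×3 to match 3 H2O(g) in the target): (3)·(-241.8) = -725.4 kJ
(2) × 1/2 (×1/2 to match 1/2 H2S(g) in the target): (1/2)·(-20.6) = -10.3 kJ
(3) reversed and × 3/2 (reverse to put SO2(g) on the reactant side; ×3/2 to match 3/2 SO2(g) in the target): (-3/2)·(-296.8) = +445.2 kJ
(4): not needed (H2O(l) appears nowhere else).
ΔH_rxn = (-725.4) + (-10.3) + (+445.2) = -290.5 kJ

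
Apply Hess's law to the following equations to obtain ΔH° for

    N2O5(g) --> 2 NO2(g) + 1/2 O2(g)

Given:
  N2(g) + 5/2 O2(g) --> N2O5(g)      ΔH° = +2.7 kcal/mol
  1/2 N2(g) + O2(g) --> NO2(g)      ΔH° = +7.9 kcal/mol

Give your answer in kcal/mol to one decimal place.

ΔH° = 13.1 kcal/mol

equation 1 reversed: -2.7 kcal/mol
equation 2 × 2: (2)·(+7.9) = +15.8 kcal/mol
Since enthalpy is a state function, ΔH° = (-2.7) + (+15.8) = 13.1 kcal/mol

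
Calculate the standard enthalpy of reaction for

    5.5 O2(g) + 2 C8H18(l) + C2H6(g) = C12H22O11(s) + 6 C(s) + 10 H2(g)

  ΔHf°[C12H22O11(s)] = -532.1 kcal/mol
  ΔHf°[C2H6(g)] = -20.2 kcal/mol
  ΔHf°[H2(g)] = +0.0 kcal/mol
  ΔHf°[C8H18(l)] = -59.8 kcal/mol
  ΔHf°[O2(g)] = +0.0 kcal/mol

ΔHrxn = -392.3 kcal/mol

Products: 1·(-532.1) + 6·(+0.0) + 10·(+0.0) = -532.1
Reactants: 11/2·(+0.0) + 2·(-59.8) + 1·(-20.2) = -139.8
ΔHrxn = (-532.1) − (-139.8) = -392.3 kcal/mol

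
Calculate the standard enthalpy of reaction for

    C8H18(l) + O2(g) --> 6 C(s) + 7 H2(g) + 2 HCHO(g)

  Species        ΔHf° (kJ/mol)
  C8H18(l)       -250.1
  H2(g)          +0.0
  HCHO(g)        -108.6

Products: 6·(+0.0) + 7·(+0.0) + 2·(-108.6) = -217.2
Reactants: 1·(-250.1) + 1·(+0.0) = -250.1
ΔH°rxn = (-217.2) − (-250.1) = 32.9 kJ/mol

ΔH°rxn = 32.9 kJ/mol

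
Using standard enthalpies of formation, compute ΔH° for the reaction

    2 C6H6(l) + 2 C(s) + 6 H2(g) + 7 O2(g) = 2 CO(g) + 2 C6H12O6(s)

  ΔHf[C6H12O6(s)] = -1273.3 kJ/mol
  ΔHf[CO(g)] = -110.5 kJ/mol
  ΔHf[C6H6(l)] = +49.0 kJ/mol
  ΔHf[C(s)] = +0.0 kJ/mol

ΔH° = -2865.6 kJ/mol

ΔH°rxn = Σ nΔHf°(products) − Σ nΔHf°(reactants).
Products: 2·(-110.5) + 2·(-1273.3) = -2767.6
Reactants: 2·(+49.0) + 2·(+0.0) + 6·(+0.0) + 7·(+0.0) = +98.0
ΔH° = (-2767.6) − (+98.0) = -2865.6 kJ/mol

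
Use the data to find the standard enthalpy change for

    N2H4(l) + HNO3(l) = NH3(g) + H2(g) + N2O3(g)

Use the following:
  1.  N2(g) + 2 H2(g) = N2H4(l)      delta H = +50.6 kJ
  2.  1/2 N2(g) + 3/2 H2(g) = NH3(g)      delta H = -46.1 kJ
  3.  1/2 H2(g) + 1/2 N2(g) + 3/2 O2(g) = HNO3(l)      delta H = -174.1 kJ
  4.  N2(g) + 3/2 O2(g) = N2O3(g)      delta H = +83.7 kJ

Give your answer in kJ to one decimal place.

eq. 1 reversed (reverse to put N2H4(l) on the reactant side): -50.6 kJ
eq. 2 as written (NH3(g) already on the product side): -46.1 kJ
eq. 3 reversed (reverse to put HNO3(l) on the reactant side): +174.1 kJ
eq. 4 as written (N2O3(g) already on the product side): +83.7 kJ
Since enthalpy is a state function, delta H = (-1)·(+50.6) + (1)·(-46.1) + (-1)·(-174.1) + (1)·(+83.7) = 161.1 kJ

delta H = 161.1 kJ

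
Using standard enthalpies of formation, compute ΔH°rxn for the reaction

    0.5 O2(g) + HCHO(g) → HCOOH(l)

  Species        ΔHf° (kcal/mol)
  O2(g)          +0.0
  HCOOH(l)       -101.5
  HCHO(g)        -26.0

Products: 1·(-101.5) = -101.5
Reactants: 1/2·(+0.0) + 1·(-26.0) = -26.0
ΔH°rxn = (-101.5) − (-26.0) = -75.5 kcal/mol

ΔH°rxn = -75.5 kcal/mol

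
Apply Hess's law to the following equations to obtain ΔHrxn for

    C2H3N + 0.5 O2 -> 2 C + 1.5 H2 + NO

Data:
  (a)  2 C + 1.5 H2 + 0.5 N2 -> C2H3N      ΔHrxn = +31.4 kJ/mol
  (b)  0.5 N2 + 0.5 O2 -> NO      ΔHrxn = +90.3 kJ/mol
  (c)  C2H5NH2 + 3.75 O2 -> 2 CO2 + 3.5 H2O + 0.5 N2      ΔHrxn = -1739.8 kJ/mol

ΔHrxn = 58.9 kJ/mol

(a) reversed (reverse to put C2H3N on the reactant side): -31.4 kJ/mol
(b) as written (NO already on the product side): +90.3 kJ/mol
(c): not needed (H2O appears nowhere else).
ΔHrxn = (-1)·(+31.4) + (1)·(+90.3) = 58.9 kJ/mol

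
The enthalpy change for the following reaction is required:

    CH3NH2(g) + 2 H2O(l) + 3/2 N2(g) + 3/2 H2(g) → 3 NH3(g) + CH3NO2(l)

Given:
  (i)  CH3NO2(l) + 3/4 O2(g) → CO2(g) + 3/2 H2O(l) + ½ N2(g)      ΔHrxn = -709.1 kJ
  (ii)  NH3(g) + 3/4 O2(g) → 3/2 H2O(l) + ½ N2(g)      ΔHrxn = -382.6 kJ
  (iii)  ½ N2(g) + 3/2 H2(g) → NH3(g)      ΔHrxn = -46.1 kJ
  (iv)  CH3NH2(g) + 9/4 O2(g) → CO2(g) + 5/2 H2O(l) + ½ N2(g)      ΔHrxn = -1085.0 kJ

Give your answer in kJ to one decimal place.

(i) reversed (reverse to put CH3NO2(l) on the product side): +709.1 kJ
(ii) reversed and × 2: (-2)·(-382.6) = +765.2 kJ
(iii) as written (H2(g) already on the reactant side): -46.1 kJ
(iv) as written (CH3NH2(g) already on the reactant side): -1085.0 kJ
Since enthalpy is a state function, ΔHrxn = (-1)·(-709.1) + (-2)·(-382.6) + (1)·(-46.1) + (1)·(-1085.0) = 343.2 kJ

ΔHrxn = 343.2 kJ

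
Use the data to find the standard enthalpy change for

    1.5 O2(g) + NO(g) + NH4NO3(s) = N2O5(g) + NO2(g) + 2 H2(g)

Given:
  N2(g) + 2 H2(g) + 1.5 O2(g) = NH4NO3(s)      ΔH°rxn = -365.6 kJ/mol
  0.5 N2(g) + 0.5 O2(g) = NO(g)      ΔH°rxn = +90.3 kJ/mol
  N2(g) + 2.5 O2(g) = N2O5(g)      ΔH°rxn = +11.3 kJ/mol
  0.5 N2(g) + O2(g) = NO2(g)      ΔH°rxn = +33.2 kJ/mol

ΔH°rxn = 319.8 kJ/mol

equation 1 reversed (NH4NO3(s) must end up as a reactant): +365.6 kJ/mol
equation 2 reversed (reverse to put NO(g) on the reactant side): -90.3 kJ/mol
equation 3 as written (N2O5(g) already on the product side): +11.3 kJ/mol
equation 4 as written (NO2(g) already on the product side): +33.2 kJ/mol
ΔH°rxn = (+365.6) + (-90.3) + (+11.3) + (+33.2) = 319.8 kJ/mol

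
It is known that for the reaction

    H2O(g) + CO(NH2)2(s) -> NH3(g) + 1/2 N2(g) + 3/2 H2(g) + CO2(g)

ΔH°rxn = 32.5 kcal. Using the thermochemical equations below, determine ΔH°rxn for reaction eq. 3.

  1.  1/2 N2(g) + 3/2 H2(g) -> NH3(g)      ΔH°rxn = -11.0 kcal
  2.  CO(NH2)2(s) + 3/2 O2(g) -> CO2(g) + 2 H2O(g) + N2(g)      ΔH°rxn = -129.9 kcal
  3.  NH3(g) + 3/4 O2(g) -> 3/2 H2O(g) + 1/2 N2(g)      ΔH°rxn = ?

ΔH°rxn = -75.7 kcal

eq. 1 reversed (reverse to put H2(g) on the product side): +11.0 kcal
eq. 2 as written (CO(NH2)2(s) already on the reactant side): -129.9 kcal
eq. 3 reversed and × 2: contributes −2·x
+32.5 = (+11.0) + (-129.9) − 2·x
x = (+32.5 − (-118.9)) / (-2) = -75.7 kcal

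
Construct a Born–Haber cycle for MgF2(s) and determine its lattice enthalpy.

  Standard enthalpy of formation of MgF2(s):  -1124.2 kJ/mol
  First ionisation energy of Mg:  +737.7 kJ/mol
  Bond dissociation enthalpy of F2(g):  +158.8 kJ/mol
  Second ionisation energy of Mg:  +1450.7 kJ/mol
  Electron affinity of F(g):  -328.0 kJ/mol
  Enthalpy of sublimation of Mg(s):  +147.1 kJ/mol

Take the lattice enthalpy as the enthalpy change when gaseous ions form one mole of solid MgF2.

U = -2962.5 kJ/mol

ΔHf° = 1·ΔHsub + 1·(ΣIE) + 1·D(F2) + 2·EA + U
-1124.2 = 1·(+147.1) + 1·(+2188.4) + 1·(+158.8) + 2·(-328.0) + U
U = -1124.2 − (+1838.3) = -2962.5 kJ/mol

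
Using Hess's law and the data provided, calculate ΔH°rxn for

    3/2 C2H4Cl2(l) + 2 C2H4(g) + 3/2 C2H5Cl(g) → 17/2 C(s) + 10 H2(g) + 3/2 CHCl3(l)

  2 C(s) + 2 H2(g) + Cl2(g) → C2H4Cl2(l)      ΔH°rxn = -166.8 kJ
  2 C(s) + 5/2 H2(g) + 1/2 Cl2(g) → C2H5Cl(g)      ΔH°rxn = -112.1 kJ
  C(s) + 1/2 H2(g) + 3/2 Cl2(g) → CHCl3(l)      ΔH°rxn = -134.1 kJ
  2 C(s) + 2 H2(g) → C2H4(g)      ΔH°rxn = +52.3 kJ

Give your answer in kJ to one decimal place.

equation 1 reversed and × 3/2: (-3/2)·(-166.8) = +250.2 kJ
equation 2 reversed and × 3/2: (-3/2)·(-112.1) = +168.15 kJ
equation 3 × 3/2: (3/2)·(-134.1) = -201.15 kJ
equation 4 reversed and × 2: (-2)·(+52.3) = -104.6 kJ
By Hess's law, ΔH°rxn = (+250.2) + (+168.15) + (-201.15) + (-104.6) = 112.6 kJ

ΔH°rxn = 112.6 kJ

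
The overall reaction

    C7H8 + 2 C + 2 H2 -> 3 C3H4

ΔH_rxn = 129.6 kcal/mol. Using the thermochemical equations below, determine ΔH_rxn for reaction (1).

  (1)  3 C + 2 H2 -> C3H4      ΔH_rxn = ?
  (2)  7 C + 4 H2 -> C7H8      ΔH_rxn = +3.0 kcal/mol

ΔH_rxn = 44.2 kcal/mol

(1) × 3: contributes 3·x
(2) reversed: -3.0 kcal/mol
+129.6 = (-3.0) + 3·x
x = (+129.6 − (-3.0)) / (3) = 44.2 kcal/mol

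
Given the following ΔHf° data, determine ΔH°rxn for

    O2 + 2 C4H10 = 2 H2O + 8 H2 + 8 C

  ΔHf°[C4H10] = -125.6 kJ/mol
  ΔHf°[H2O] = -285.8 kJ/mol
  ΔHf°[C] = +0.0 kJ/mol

ΔH°rxn = -320.4 kJ/mol

ΔH°rxn = Σ nΔHf°(products) − Σ nΔHf°(reactants).
Products: 2·(-285.8) + 8·(+0.0) + 8·(+0.0) = -571.6
Reactants: 1·(+0.0) + 2·(-125.6) = -251.2
ΔH°rxn = (-571.6) − (-251.2) = -320.4 kJ/mol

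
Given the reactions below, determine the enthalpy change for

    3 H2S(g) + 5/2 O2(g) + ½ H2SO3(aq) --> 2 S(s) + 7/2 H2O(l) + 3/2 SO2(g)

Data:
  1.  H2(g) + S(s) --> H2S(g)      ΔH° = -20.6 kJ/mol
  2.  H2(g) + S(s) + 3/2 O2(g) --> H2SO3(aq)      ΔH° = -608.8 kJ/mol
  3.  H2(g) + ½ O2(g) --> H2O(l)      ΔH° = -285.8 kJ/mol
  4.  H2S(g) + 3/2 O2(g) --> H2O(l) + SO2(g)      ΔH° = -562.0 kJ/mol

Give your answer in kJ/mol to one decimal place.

eq. 1 reversed and × 3/2: (-3/2)·(-20.6) = +30.9 kJ/mol
eq. 2 reversed and × 1/2 (reverse to put H2SO3(aq) on the reactant side; scale by 1/2 for the 1/2 H2SO3(aq)): (-1/2)·(-608.8) = +304.4 kJ/mol
eq. 3 × 2: (2)·(-285.8) = -571.6 kJ/mol
eq. 4 × 3/2 (×3/2 to match 3/2 SO2(g) in the target): (3/2)·(-562.0) = -843.0 kJ/mol
Summing the manipulated equations, ΔH° = (+30.9) + (+304.4) + (-571.6) + (-843.0) = -1079.3 kJ/mol

ΔH° = -1079.3 kJ/mol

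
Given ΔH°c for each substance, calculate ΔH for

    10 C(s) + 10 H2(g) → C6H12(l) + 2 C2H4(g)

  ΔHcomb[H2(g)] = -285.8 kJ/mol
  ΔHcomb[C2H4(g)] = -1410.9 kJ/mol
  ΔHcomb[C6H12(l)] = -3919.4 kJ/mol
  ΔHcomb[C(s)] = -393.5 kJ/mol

ΔH = -51.8 kJ/mol

With combustion enthalpies, reactants minus products:
= [10·(-393.5) + 10·(-285.8)] − [1·(-3919.4) + 2·(-1410.9)]
= -51.8 kJ/mol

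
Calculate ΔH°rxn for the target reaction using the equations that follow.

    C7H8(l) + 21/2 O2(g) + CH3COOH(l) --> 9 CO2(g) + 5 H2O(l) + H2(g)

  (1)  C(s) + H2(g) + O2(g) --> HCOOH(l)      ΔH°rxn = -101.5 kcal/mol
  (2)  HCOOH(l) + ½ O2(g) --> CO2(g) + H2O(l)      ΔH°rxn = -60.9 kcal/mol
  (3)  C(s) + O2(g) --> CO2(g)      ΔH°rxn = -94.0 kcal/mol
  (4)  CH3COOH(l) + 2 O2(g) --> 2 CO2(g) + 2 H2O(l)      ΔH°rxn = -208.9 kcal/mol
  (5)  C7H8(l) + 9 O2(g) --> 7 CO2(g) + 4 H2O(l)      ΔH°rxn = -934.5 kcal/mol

ΔH°rxn = -1075.0 kcal/mol

(1) reversed (H2(g) must end up as a product): +101.5 kcal/mol
(2) reversed: +60.9 kcal/mol
(3) as written: -94.0 kcal/mol
(4) as written (CH3COOH(l) already on the reactant side): -208.9 kcal/mol
(5) as written (C7H8(l) already on the reactant side): -934.5 kcal/mol
ΔH°rxn = (-1)·(-101.5) + (-1)·(-60.9) + (1)·(-94.0) + (1)·(-208.9) + (1)·(-934.5) = -1075.0 kcal/mol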